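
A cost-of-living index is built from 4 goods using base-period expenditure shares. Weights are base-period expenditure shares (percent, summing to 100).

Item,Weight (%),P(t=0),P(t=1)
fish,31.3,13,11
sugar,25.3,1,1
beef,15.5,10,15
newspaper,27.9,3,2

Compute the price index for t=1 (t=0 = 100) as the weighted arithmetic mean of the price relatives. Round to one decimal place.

93.6

fish: 31.3 × (11/13) = 31.3 × 0.846154 = 26.4846
sugar: 25.3 × (1/1) = 25.3 × 1.000000 = 25.3000
beef: 15.5 × (15/10) = 15.5 × 1.500000 = 23.2500
newspaper: 27.9 × (2/3) = 27.9 × 0.666667 = 18.6000
Index = Σ wᵢ·(p₁ᵢ/p₀ᵢ) = 26.4846 + 25.3000 + 23.2500 + 18.6000 = 93.6346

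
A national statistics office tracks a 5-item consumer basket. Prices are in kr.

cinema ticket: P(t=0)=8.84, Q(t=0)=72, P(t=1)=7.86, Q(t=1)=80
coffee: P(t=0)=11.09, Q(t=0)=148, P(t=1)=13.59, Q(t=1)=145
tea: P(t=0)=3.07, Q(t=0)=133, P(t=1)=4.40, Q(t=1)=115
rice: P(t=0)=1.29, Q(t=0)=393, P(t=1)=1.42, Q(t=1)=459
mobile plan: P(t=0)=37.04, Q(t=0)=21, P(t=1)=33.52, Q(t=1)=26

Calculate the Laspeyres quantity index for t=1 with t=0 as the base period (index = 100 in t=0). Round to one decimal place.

Laspeyres quantity index uses base-period prices as weights.
ΣP(t=0)·Q(t=1) = 8.84×80 + 11.09×145 + 3.07×115 + 1.29×459 + 37.04×26 = 707.2 + 1608.05 + 353.05 + 592.11 + 963.04 = 4223.45
ΣP(t=0)·Q(t=0) = 8.84×72 + 11.09×148 + 3.07×133 + 1.29×393 + 37.04×21 = 636.48 + 1641.32 + 408.31 + 506.97 + 777.84 = 3970.92
Index = 4223.45 / 3970.92 × 100 = 106.3595

106.4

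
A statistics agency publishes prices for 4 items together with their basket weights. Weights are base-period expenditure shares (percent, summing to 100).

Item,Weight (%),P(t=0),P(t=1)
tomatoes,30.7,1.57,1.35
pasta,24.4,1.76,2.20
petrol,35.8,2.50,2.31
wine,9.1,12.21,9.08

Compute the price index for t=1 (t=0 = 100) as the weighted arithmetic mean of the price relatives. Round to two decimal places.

96.74

tomatoes: 30.7 × (1.35/1.57) = 30.7 × 0.859873 = 26.3981
pasta: 24.4 × (2.20/1.76) = 24.4 × 1.250000 = 30.5000
petrol: 35.8 × (2.31/2.50) = 35.8 × 0.924000 = 33.0792
wine: 9.1 × (9.08/12.21) = 9.1 × 0.743653 = 6.7672
Index = Σ wᵢ·(p₁ᵢ/p₀ᵢ) = 26.3981 + 30.5000 + 33.0792 + 6.7672 = 96.7445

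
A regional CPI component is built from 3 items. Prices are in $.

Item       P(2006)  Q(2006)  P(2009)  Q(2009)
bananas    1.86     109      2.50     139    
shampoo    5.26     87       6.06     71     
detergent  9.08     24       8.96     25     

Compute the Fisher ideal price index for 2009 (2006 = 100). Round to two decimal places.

116.08

Laspeyres component (base-period weights):
ΣP(2009)Q(2006) = 2.50×109 + 6.06×87 + 8.96×24 = 272.5 + 527.22 + 215.04 = 1014.76
ΣP(2006)Q(2006) = 1.86×109 + 5.26×87 + 9.08×24 = 202.74 + 457.62 + 217.92 = 878.28
L = 1014.76 / 878.28 × 100 = 115.5395
Paasche component (current-period weights):
ΣP(2009)Q(2009) = 2.50×139 + 6.06×71 + 8.96×25 = 347.5 + 430.26 + 224 = 1001.76
ΣP(2006)Q(2009) = 1.86×139 + 5.26×71 + 9.08×25 = 258.54 + 373.46 + 227 = 859
P = 1001.76 / 859 × 100 = 116.6193
Fisher = √(L × P) = √(115.5395 × 116.6193) = 116.0781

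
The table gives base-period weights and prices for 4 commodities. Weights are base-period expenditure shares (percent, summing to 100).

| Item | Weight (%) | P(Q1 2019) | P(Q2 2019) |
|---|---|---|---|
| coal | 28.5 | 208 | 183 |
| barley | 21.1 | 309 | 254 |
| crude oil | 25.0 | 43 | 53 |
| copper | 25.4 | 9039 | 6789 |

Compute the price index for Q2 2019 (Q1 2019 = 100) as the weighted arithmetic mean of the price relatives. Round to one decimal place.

coal: 28.5 × (183/208) = 28.5 × 0.879808 = 25.0745
barley: 21.1 × (254/309) = 21.1 × 0.822006 = 17.3443
crude oil: 25.0 × (53/43) = 25.0 × 1.232558 = 30.8140
copper: 25.4 × (6789/9039) = 25.4 × 0.751079 = 19.0774
Index = Σ wᵢ·(p₁ᵢ/p₀ᵢ) = 25.0745 + 17.3443 + 30.8140 + 19.0774 = 92.3102

92.3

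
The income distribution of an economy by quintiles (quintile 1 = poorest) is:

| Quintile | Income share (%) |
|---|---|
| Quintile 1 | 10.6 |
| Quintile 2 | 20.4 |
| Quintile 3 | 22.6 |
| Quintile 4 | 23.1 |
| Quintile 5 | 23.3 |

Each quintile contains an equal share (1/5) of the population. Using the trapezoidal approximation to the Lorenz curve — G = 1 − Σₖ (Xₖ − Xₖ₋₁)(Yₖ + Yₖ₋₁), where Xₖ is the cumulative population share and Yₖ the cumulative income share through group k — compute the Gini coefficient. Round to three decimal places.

0.112

Cumulative income shares Yₖ: 0.1060, 0.3100, 0.5360, 0.7670, 1.0000
Σ (Xₖ−Xₖ₋₁)(Yₖ+Yₖ₋₁) = (1/5)(0.1060+0.0000) + (1/5)(0.3100+0.1060) + (1/5)(0.5360+0.3100) + (1/5)(0.7670+0.5360) + (1/5)(1.0000+0.7670)
  = 0.0212 + 0.0832 + 0.1692 + 0.2606 + 0.3534 = 0.8876
G = 1 − 0.8876 = 0.1124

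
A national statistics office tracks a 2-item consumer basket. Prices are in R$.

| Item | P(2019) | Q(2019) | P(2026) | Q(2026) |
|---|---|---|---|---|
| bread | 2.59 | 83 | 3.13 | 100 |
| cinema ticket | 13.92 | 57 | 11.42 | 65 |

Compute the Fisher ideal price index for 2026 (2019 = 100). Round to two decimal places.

Laspeyres component (base-period weights):
ΣP(2026)Q(2019) = 3.13×83 + 11.42×57 = 259.79 + 650.94 = 910.73
ΣP(2019)Q(2019) = 2.59×83 + 13.92×57 = 214.97 + 793.44 = 1008.41
L = 910.73 / 1008.41 × 100 = 90.3135
Paasche component (current-period weights):
ΣP(2026)Q(2026) = 3.13×100 + 11.42×65 = 313 + 742.3 = 1055.3
ΣP(2019)Q(2026) = 2.59×100 + 13.92×65 = 259 + 904.8 = 1163.8
P = 1055.3 / 1163.8 × 100 = 90.6771
Fisher = √(L × P) = √(90.3135 × 90.6771) = 90.4951

90.50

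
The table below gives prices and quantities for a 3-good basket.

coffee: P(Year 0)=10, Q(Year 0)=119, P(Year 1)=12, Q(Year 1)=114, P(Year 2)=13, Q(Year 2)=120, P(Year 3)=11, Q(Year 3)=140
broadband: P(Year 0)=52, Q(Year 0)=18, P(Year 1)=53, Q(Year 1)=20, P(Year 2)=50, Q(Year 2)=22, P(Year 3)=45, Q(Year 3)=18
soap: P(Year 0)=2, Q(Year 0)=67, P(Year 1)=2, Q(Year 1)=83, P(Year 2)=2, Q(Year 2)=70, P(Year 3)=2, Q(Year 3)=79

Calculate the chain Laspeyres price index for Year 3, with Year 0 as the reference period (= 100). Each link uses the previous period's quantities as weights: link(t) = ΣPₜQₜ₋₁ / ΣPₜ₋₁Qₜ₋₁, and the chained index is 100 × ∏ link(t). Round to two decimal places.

99.44

Link Year 0→Year 1:
ΣP(Year 1)Q(Year 0) = 12×119 + 53×18 + 2×67 = 1428 + 954 + 134 = 2516
ΣP(Year 0)Q(Year 0) = 10×119 + 52×18 + 2×67 = 1190 + 936 + 134 = 2260
link = 2516/2260 = 1.113274
Link Year 1→Year 2:
ΣP(Year 2)Q(Year 1) = 13×114 + 50×20 + 2×83 = 1482 + 1000 + 166 = 2648
ΣP(Year 1)Q(Year 1) = 12×114 + 53×20 + 2×83 = 1368 + 1060 + 166 = 2594
link = 2648/2594 = 1.020817
Link Year 2→Year 3:
ΣP(Year 3)Q(Year 2) = 11×120 + 45×22 + 2×70 = 1320 + 990 + 140 = 2450
ΣP(Year 2)Q(Year 2) = 13×120 + 50×22 + 2×70 = 1560 + 1100 + 140 = 2800
link = 2450/2800 = 0.875000
Chained index = 100 × 1.113274 × 1.020817 × 0.875000 = 99.4393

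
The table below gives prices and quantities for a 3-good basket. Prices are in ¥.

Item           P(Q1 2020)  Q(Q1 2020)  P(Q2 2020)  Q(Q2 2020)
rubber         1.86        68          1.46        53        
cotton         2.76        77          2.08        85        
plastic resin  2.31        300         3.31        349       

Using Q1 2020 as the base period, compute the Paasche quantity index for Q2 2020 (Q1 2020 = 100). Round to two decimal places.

Paasche quantity index uses current-period prices as weights.
ΣP(Q2 2020)·Q(Q2 2020) = 1.46×53 + 2.08×85 + 3.31×349 = 77.38 + 176.8 + 1155.19 = 1409.37
ΣP(Q2 2020)·Q(Q1 2020) = 1.46×68 + 2.08×77 + 3.31×300 = 99.28 + 160.16 + 993 = 1252.44
Index = 1409.37 / 1252.44 × 100 = 112.5299

112.53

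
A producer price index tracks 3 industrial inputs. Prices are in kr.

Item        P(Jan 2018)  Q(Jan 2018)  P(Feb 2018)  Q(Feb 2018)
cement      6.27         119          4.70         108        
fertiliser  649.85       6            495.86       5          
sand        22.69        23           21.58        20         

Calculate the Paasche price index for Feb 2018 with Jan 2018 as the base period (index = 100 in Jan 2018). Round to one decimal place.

Paasche price index uses current-period quantities as weights.
ΣP(Feb 2018)·Q(Feb 2018) = 4.70×108 + 495.86×5 + 21.58×20 = 507.6 + 2479.3 + 431.6 = 3418.5
ΣP(Jan 2018)·Q(Feb 2018) = 6.27×108 + 649.85×5 + 22.69×20 = 677.16 + 3249.25 + 453.8 = 4380.21
Index = 3418.5 / 4380.21 × 100 = 78.0442

78.0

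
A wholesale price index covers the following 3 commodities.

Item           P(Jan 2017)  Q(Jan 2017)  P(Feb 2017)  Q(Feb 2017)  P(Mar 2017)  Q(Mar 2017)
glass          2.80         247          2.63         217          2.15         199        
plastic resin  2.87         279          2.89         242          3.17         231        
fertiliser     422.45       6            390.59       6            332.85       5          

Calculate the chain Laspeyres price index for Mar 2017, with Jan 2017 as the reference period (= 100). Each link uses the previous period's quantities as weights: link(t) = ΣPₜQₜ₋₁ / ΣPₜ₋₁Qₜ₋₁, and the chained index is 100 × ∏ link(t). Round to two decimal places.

Link Jan 2017→Feb 2017:
ΣP(Feb 2017)Q(Jan 2017) = 2.63×247 + 2.89×279 + 390.59×6 = 649.61 + 806.31 + 2343.54 = 3799.46
ΣP(Jan 2017)Q(Jan 2017) = 2.80×247 + 2.87×279 + 422.45×6 = 691.6 + 800.73 + 2534.7 = 4027.03
link = 3799.46/4027.03 = 0.943489
Link Feb 2017→Mar 2017:
ΣP(Mar 2017)Q(Feb 2017) = 2.15×217 + 3.17×242 + 332.85×6 = 466.55 + 767.14 + 1997.1 = 3230.79
ΣP(Feb 2017)Q(Feb 2017) = 2.63×217 + 2.89×242 + 390.59×6 = 570.71 + 699.38 + 2343.54 = 3613.63
link = 3230.79/3613.63 = 0.894057
Chained index = 100 × 0.943489 × 0.894057 = 84.3533

84.35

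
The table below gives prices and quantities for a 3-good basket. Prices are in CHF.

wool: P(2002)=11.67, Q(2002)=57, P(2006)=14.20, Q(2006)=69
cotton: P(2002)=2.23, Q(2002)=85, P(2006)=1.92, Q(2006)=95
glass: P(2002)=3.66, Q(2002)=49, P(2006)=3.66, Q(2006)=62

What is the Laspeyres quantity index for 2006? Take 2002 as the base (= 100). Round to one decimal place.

120.3

Laspeyres quantity index uses base-period prices as weights.
ΣP(2002)·Q(2006) = 11.67×69 + 2.23×95 + 3.66×62 = 805.23 + 211.85 + 226.92 = 1244
ΣP(2002)·Q(2002) = 11.67×57 + 2.23×85 + 3.66×49 = 665.19 + 189.55 + 179.34 = 1034.08
Index = 1244 / 1034.08 × 100 = 120.3002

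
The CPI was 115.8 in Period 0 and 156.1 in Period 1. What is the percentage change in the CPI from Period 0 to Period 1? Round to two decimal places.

Change = (156.1 − 115.8) / 115.8 × 100
       = 40.3 / 115.8 × 100 = 34.8014%

34.80%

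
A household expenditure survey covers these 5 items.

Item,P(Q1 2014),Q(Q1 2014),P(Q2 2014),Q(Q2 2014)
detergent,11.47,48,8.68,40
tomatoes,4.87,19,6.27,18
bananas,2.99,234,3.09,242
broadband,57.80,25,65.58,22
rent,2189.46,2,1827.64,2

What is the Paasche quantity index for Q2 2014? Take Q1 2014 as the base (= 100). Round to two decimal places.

96.22

Paasche quantity index uses current-period prices as weights.
ΣP(Q2 2014)·Q(Q2 2014) = 8.68×40 + 6.27×18 + 3.09×242 + 65.58×22 + 1827.64×2 = 347.2 + 112.86 + 747.78 + 1442.76 + 3655.28 = 6305.88
ΣP(Q2 2014)·Q(Q1 2014) = 8.68×48 + 6.27×19 + 3.09×234 + 65.58×25 + 1827.64×2 = 416.64 + 119.13 + 723.06 + 1639.5 + 3655.28 = 6553.61
Index = 6305.88 / 6553.61 × 100 = 96.2199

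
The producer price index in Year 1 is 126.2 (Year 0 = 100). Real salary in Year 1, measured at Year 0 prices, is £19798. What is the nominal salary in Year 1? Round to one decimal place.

Nominal = Real × (Index/100) = 19798 × (126.2/100)
        = 19798 × 1.262 = 24985.0760

24985.1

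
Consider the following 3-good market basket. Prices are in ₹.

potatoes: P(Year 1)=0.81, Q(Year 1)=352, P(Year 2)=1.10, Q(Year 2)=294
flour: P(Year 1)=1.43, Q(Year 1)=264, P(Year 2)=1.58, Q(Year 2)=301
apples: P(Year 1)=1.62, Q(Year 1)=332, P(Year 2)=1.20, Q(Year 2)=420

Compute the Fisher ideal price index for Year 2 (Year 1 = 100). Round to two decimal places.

98.37

Laspeyres component (base-period weights):
ΣP(Year 2)Q(Year 1) = 1.10×352 + 1.58×264 + 1.20×332 = 387.2 + 417.12 + 398.4 = 1202.72
ΣP(Year 1)Q(Year 1) = 0.81×352 + 1.43×264 + 1.62×332 = 285.12 + 377.52 + 537.84 = 1200.48
L = 1202.72 / 1200.48 × 100 = 100.1866
Paasche component (current-period weights):
ΣP(Year 2)Q(Year 2) = 1.10×294 + 1.58×301 + 1.20×420 = 323.4 + 475.58 + 504 = 1302.98
ΣP(Year 1)Q(Year 2) = 0.81×294 + 1.43×301 + 1.62×420 = 238.14 + 430.43 + 680.4 = 1348.97
P = 1302.98 / 1348.97 × 100 = 96.5907
Fisher = √(L × P) = √(100.1866 × 96.5907) = 98.3722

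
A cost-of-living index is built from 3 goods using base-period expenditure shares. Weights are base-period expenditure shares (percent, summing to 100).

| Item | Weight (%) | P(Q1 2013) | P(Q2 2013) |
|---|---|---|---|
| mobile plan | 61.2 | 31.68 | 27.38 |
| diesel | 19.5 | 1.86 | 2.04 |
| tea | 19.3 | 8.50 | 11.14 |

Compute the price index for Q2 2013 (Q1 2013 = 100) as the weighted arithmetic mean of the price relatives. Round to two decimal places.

mobile plan: 61.2 × (27.38/31.68) = 61.2 × 0.864268 = 52.8932
diesel: 19.5 × (2.04/1.86) = 19.5 × 1.096774 = 21.3871
tea: 19.3 × (11.14/8.50) = 19.3 × 1.310588 = 25.2944
Index = Σ wᵢ·(p₁ᵢ/p₀ᵢ) = 52.8932 + 21.3871 + 25.2944 = 99.5746

99.57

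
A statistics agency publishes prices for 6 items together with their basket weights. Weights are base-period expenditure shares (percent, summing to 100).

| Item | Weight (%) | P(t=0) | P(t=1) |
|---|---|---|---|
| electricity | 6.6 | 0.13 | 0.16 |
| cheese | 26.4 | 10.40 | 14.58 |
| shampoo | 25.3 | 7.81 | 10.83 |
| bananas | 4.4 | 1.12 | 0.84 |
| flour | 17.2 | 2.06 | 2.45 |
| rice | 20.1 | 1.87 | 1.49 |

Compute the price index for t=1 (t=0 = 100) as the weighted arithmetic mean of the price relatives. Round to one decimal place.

electricity: 6.6 × (0.16/0.13) = 6.6 × 1.230769 = 8.1231
cheese: 26.4 × (14.58/10.40) = 26.4 × 1.401923 = 37.0108
shampoo: 25.3 × (10.83/7.81) = 25.3 × 1.386684 = 35.0831
bananas: 4.4 × (0.84/1.12) = 4.4 × 0.750000 = 3.3000
flour: 17.2 × (2.45/2.06) = 17.2 × 1.189320 = 20.4563
rice: 20.1 × (1.49/1.87) = 20.1 × 0.796791 = 16.0155
Index = Σ wᵢ·(p₁ᵢ/p₀ᵢ) = 8.1231 + 37.0108 + 35.0831 + 3.3000 + 20.4563 + 16.0155 = 119.9888

120.0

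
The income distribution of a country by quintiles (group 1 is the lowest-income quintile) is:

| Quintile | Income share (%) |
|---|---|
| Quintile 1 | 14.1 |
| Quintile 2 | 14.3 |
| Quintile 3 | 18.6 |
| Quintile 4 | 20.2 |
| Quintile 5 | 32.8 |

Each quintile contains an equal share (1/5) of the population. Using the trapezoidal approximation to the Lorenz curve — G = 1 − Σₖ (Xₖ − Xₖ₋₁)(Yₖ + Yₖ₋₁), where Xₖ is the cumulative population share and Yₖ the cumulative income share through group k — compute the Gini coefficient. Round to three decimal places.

0.173

Cumulative income shares Yₖ: 0.1410, 0.2840, 0.4700, 0.6720, 1.0000
Σ (Xₖ−Xₖ₋₁)(Yₖ+Yₖ₋₁) = (1/5)(0.1410+0.0000) + (1/5)(0.2840+0.1410) + (1/5)(0.4700+0.2840) + (1/5)(0.6720+0.4700) + (1/5)(1.0000+0.6720)
  = 0.0282 + 0.0850 + 0.1508 + 0.2284 + 0.3344 = 0.8268
G = 1 − 0.8268 = 0.1732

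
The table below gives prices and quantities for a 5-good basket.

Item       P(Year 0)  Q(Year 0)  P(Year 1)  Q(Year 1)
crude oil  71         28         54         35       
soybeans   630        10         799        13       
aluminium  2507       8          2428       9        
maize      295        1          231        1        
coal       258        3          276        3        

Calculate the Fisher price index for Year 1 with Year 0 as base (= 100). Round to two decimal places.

Laspeyres component (base-period weights):
ΣP(Year 1)Q(Year 0) = 54×28 + 799×10 + 2428×8 + 231×1 + 276×3 = 1512 + 7990 + 19424 + 231 + 828 = 29985
ΣP(Year 0)Q(Year 0) = 71×28 + 630×10 + 2507×8 + 295×1 + 258×3 = 1988 + 6300 + 20056 + 295 + 774 = 29413
L = 29985 / 29413 × 100 = 101.9447
Paasche component (current-period weights):
ΣP(Year 1)Q(Year 1) = 54×35 + 799×13 + 2428×9 + 231×1 + 276×3 = 1890 + 10387 + 21852 + 231 + 828 = 35188
ΣP(Year 0)Q(Year 1) = 71×35 + 630×13 + 2507×9 + 295×1 + 258×3 = 2485 + 8190 + 22563 + 295 + 774 = 34307
P = 35188 / 34307 × 100 = 102.5680
Fisher = √(L × P) = √(101.9447 × 102.5680) = 102.2559

102.26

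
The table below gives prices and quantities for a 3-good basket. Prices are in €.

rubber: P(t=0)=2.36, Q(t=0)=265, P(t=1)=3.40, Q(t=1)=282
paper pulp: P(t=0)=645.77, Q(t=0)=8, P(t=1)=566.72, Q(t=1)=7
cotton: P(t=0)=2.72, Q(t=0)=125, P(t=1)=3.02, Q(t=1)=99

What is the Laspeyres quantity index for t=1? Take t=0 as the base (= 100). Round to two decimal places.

Laspeyres quantity index uses base-period prices as weights.
ΣP(t=0)·Q(t=1) = 2.36×282 + 645.77×7 + 2.72×99 = 665.52 + 4520.39 + 269.28 = 5455.19
ΣP(t=0)·Q(t=0) = 2.36×265 + 645.77×8 + 2.72×125 = 625.4 + 5166.16 + 340 = 6131.56
Index = 5455.19 / 6131.56 × 100 = 88.9690

88.97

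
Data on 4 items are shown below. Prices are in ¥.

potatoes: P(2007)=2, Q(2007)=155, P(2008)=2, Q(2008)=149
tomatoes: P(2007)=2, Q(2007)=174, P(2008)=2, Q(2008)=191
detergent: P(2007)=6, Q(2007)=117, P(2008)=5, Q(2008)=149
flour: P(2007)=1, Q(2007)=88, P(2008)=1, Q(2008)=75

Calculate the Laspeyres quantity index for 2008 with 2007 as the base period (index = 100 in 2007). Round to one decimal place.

113.9

Laspeyres quantity index uses base-period prices as weights.
ΣP(2007)·Q(2008) = 2×149 + 2×191 + 6×149 + 1×75 = 298 + 382 + 894 + 75 = 1649
ΣP(2007)·Q(2007) = 2×155 + 2×174 + 6×117 + 1×88 = 310 + 348 + 702 + 88 = 1448
Index = 1649 / 1448 × 100 = 113.8812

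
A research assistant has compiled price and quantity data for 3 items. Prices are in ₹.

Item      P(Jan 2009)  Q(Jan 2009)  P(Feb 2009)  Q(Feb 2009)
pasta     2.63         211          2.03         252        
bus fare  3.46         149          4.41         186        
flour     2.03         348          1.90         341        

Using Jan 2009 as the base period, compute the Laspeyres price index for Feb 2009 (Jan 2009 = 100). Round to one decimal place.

98.3

Laspeyres price index uses base-period quantities as weights.
ΣP(Feb 2009)·Q(Jan 2009) = 2.03×211 + 4.41×149 + 1.90×348 = 428.33 + 657.09 + 661.2 = 1746.62
ΣP(Jan 2009)·Q(Jan 2009) = 2.63×211 + 3.46×149 + 2.03×348 = 554.93 + 515.54 + 706.44 = 1776.91
Index = 1746.62 / 1776.91 × 100 = 98.2954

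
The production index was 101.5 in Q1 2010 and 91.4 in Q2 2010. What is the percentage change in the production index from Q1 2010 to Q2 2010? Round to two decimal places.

Change = (91.4 − 101.5) / 101.5 × 100
       = -10.1 / 101.5 × 100 = -9.9507%

-9.95%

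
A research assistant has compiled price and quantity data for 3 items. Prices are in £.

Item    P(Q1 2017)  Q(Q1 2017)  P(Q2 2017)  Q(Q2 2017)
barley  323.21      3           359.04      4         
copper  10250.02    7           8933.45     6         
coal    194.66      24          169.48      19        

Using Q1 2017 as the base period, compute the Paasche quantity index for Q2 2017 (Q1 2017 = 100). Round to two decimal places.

86.08

Paasche quantity index uses current-period prices as weights.
ΣP(Q2 2017)·Q(Q2 2017) = 359.04×4 + 8933.45×6 + 169.48×19 = 1436.16 + 53600.7 + 3220.12 = 58256.98
ΣP(Q2 2017)·Q(Q1 2017) = 359.04×3 + 8933.45×7 + 169.48×24 = 1077.12 + 62534.15 + 4067.52 = 67678.79
Index = 58256.98 / 67678.79 × 100 = 86.0786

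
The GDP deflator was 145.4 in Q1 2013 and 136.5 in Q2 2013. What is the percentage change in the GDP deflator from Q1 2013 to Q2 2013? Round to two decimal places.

Change = (136.5 − 145.4) / 145.4 × 100
       = -8.9 / 145.4 × 100 = -6.1210%

-6.12%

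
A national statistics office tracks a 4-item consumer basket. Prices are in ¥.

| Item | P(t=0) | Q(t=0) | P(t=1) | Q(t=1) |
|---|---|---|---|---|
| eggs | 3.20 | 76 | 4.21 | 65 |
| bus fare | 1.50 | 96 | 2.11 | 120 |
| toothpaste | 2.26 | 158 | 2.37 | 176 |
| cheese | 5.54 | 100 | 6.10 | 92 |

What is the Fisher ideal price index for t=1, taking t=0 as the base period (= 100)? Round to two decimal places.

116.13

Laspeyres component (base-period weights):
ΣP(t=1)Q(t=0) = 4.21×76 + 2.11×96 + 2.37×158 + 6.10×100 = 319.96 + 202.56 + 374.46 + 610 = 1506.98
ΣP(t=0)Q(t=0) = 3.20×76 + 1.50×96 + 2.26×158 + 5.54×100 = 243.2 + 144 + 357.08 + 554 = 1298.28
L = 1506.98 / 1298.28 × 100 = 116.0751
Paasche component (current-period weights):
ΣP(t=1)Q(t=1) = 4.21×65 + 2.11×120 + 2.37×176 + 6.10×92 = 273.65 + 253.2 + 417.12 + 561.2 = 1505.17
ΣP(t=0)Q(t=1) = 3.20×65 + 1.50×120 + 2.26×176 + 5.54×92 = 208 + 180 + 397.76 + 509.68 = 1295.44
P = 1505.17 / 1295.44 × 100 = 116.1899
Fisher = √(L × P) = √(116.0751 × 116.1899) = 116.1325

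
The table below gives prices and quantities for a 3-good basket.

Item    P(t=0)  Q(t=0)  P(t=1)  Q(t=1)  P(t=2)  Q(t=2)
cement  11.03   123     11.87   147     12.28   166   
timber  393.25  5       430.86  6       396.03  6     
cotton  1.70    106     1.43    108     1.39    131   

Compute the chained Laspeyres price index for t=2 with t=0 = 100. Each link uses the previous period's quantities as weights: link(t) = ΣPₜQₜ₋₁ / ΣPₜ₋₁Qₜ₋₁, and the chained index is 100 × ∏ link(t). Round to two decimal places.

103.83

Link t=0→t=1:
ΣP(t=1)Q(t=0) = 11.87×123 + 430.86×5 + 1.43×106 = 1460.01 + 2154.3 + 151.58 = 3765.89
ΣP(t=0)Q(t=0) = 11.03×123 + 393.25×5 + 1.70×106 = 1356.69 + 1966.25 + 180.2 = 3503.14
link = 3765.89/3503.14 = 1.075004
Link t=1→t=2:
ΣP(t=2)Q(t=1) = 12.28×147 + 396.03×6 + 1.39×108 = 1805.16 + 2376.18 + 150.12 = 4331.46
ΣP(t=1)Q(t=1) = 11.87×147 + 430.86×6 + 1.43×108 = 1744.89 + 2585.16 + 154.44 = 4484.49
link = 4331.46/4484.49 = 0.965876
Chained index = 100 × 1.075004 × 0.965876 = 103.8320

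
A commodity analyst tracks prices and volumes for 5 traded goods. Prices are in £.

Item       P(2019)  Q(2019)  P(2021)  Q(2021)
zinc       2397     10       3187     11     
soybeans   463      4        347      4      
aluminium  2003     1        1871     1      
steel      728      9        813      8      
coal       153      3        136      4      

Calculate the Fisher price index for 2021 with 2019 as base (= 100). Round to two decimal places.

123.38

Laspeyres component (base-period weights):
ΣP(2021)Q(2019) = 3187×10 + 347×4 + 1871×1 + 813×9 + 136×3 = 31870 + 1388 + 1871 + 7317 + 408 = 42854
ΣP(2019)Q(2019) = 2397×10 + 463×4 + 2003×1 + 728×9 + 153×3 = 23970 + 1852 + 2003 + 6552 + 459 = 34836
L = 42854 / 34836 × 100 = 123.0164
Paasche component (current-period weights):
ΣP(2021)Q(2021) = 3187×11 + 347×4 + 1871×1 + 813×8 + 136×4 = 35057 + 1388 + 1871 + 6504 + 544 = 45364
ΣP(2019)Q(2021) = 2397×11 + 463×4 + 2003×1 + 728×8 + 153×4 = 26367 + 1852 + 2003 + 5824 + 612 = 36658
P = 45364 / 36658 × 100 = 123.7492
Fisher = √(L × P) = √(123.0164 × 123.7492) = 123.3823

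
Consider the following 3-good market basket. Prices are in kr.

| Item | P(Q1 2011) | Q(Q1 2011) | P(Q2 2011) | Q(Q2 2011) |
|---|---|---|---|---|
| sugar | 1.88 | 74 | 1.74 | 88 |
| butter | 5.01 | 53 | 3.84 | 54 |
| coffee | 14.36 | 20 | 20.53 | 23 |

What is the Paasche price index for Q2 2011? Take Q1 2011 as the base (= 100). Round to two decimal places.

108.67

Paasche price index uses current-period quantities as weights.
ΣP(Q2 2011)·Q(Q2 2011) = 1.74×88 + 3.84×54 + 20.53×23 = 153.12 + 207.36 + 472.19 = 832.67
ΣP(Q1 2011)·Q(Q2 2011) = 1.88×88 + 5.01×54 + 14.36×23 = 165.44 + 270.54 + 330.28 = 766.26
Index = 832.67 / 766.26 × 100 = 108.6668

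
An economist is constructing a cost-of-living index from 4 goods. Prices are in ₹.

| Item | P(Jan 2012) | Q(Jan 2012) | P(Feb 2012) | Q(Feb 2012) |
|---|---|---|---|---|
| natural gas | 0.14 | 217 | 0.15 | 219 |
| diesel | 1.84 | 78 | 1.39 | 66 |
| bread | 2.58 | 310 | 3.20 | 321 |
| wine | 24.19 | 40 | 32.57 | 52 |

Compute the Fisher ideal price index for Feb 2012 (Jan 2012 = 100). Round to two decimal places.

126.30

Laspeyres component (base-period weights):
ΣP(Feb 2012)Q(Jan 2012) = 0.15×217 + 1.39×78 + 3.20×310 + 32.57×40 = 32.55 + 108.42 + 992 + 1302.8 = 2435.77
ΣP(Jan 2012)Q(Jan 2012) = 0.14×217 + 1.84×78 + 2.58×310 + 24.19×40 = 30.38 + 143.52 + 799.8 + 967.6 = 1941.3
L = 2435.77 / 1941.3 × 100 = 125.4711
Paasche component (current-period weights):
ΣP(Feb 2012)Q(Feb 2012) = 0.15×219 + 1.39×66 + 3.20×321 + 32.57×52 = 32.85 + 91.74 + 1027.2 + 1693.64 = 2845.43
ΣP(Jan 2012)Q(Feb 2012) = 0.14×219 + 1.84×66 + 2.58×321 + 24.19×52 = 30.66 + 121.44 + 828.18 + 1257.88 = 2238.16
P = 2845.43 / 2238.16 × 100 = 127.1326
Fisher = √(L × P) = √(125.4711 × 127.1326) = 126.2991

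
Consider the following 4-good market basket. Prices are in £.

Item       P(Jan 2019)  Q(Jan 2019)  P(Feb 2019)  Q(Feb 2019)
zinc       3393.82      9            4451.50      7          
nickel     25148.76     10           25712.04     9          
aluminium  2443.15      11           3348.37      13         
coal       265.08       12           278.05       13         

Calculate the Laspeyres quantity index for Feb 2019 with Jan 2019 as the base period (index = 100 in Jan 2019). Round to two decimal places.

Laspeyres quantity index uses base-period prices as weights.
ΣP(Jan 2019)·Q(Feb 2019) = 3393.82×7 + 25148.76×9 + 2443.15×13 + 265.08×13 = 23756.74 + 226338.84 + 31760.95 + 3446.04 = 285302.57
ΣP(Jan 2019)·Q(Jan 2019) = 3393.82×9 + 25148.76×10 + 2443.15×11 + 265.08×12 = 30544.38 + 251487.6 + 26874.65 + 3180.96 = 312087.59
Index = 285302.57 / 312087.59 × 100 = 91.4175

91.42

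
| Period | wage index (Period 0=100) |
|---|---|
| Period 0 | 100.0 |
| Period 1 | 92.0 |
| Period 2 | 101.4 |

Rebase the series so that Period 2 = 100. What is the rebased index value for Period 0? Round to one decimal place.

98.6

Rebased(Period 0) = 100.0 / 101.4 × 100 = 98.6193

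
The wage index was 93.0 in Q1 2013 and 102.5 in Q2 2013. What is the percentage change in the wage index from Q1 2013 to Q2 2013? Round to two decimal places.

Change = (102.5 − 93.0) / 93.0 × 100
       = 9.5 / 93.0 × 100 = 10.2151%

10.22%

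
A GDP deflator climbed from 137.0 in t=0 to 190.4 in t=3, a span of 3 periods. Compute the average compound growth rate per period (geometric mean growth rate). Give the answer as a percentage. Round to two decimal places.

11.60%

Growth factor = (190.4/137.0)^(1/3) = (1.389781)^(1/3) = 1.115960
Growth rate = 1.115960 − 1 = 0.115960 = 11.5960%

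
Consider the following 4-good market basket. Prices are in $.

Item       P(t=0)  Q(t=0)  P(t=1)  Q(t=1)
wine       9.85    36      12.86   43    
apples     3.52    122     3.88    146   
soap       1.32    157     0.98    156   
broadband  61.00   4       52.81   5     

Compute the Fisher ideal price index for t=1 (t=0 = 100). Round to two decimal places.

105.71

Laspeyres component (base-period weights):
ΣP(t=1)Q(t=0) = 12.86×36 + 3.88×122 + 0.98×157 + 52.81×4 = 462.96 + 473.36 + 153.86 + 211.24 = 1301.42
ΣP(t=0)Q(t=0) = 9.85×36 + 3.52×122 + 1.32×157 + 61.00×4 = 354.6 + 429.44 + 207.24 + 244 = 1235.28
L = 1301.42 / 1235.28 × 100 = 105.3543
Paasche component (current-period weights):
ΣP(t=1)Q(t=1) = 12.86×43 + 3.88×146 + 0.98×156 + 52.81×5 = 552.98 + 566.48 + 152.88 + 264.05 = 1536.39
ΣP(t=0)Q(t=1) = 9.85×43 + 3.52×146 + 1.32×156 + 61.00×5 = 423.55 + 513.92 + 205.92 + 305 = 1448.39
P = 1536.39 / 1448.39 × 100 = 106.0757
Fisher = √(L × P) = √(105.3543 × 106.0757) = 105.7144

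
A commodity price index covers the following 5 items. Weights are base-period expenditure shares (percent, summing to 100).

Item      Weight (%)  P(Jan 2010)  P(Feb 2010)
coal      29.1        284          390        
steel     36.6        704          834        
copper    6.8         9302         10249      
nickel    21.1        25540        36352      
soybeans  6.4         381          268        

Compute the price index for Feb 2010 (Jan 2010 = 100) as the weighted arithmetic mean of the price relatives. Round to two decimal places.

coal: 29.1 × (390/284) = 29.1 × 1.373239 = 39.9613
steel: 36.6 × (834/704) = 36.6 × 1.184659 = 43.3585
copper: 6.8 × (10249/9302) = 6.8 × 1.101806 = 7.4923
nickel: 21.1 × (36352/25540) = 21.1 × 1.423336 = 30.0324
soybeans: 6.4 × (268/381) = 6.4 × 0.703412 = 4.5018
Index = Σ wᵢ·(p₁ᵢ/p₀ᵢ) = 39.9613 + 43.3585 + 7.4923 + 30.0324 + 4.5018 = 125.3463

125.35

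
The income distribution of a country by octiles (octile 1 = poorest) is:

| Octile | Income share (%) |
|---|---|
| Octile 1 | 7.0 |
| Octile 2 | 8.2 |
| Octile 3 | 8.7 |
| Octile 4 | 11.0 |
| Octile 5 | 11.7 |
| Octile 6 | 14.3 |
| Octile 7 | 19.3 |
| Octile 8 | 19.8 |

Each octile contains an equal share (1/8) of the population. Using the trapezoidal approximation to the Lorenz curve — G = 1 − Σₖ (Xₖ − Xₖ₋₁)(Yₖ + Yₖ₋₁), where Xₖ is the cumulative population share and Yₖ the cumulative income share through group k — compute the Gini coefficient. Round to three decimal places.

Cumulative income shares Yₖ: 0.0700, 0.1520, 0.2390, 0.3490, 0.4660, 0.6090, 0.8020, 1.0000
Σ (Xₖ−Xₖ₋₁)(Yₖ+Yₖ₋₁) = (1/8)(0.0700+0.0000) + (1/8)(0.1520+0.0700) + (1/8)(0.2390+0.1520) + (1/8)(0.3490+0.2390) + (1/8)(0.4660+0.3490) + (1/8)(0.6090+0.4660) + (1/8)(0.8020+0.6090) + (1/8)(1.0000+0.8020)
  = 0.0088 + 0.0278 + 0.0489 + 0.0735 + 0.1019 + 0.1344 + 0.1764 + 0.2253 = 0.7967
G = 1 − 0.7967 = 0.2033

0.203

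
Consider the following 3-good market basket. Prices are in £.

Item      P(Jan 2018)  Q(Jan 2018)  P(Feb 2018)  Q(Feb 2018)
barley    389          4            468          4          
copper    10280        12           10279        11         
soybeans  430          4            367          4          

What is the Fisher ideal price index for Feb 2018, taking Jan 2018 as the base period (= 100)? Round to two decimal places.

Laspeyres component (base-period weights):
ΣP(Feb 2018)Q(Jan 2018) = 468×4 + 10279×12 + 367×4 = 1872 + 123348 + 1468 = 126688
ΣP(Jan 2018)Q(Jan 2018) = 389×4 + 10280×12 + 430×4 = 1556 + 123360 + 1720 = 126636
L = 126688 / 126636 × 100 = 100.0411
Paasche component (current-period weights):
ΣP(Feb 2018)Q(Feb 2018) = 468×4 + 10279×11 + 367×4 = 1872 + 113069 + 1468 = 116409
ΣP(Jan 2018)Q(Feb 2018) = 389×4 + 10280×11 + 430×4 = 1556 + 113080 + 1720 = 116356
P = 116409 / 116356 × 100 = 100.0455
Fisher = √(L × P) = √(100.0411 × 100.0455) = 100.0433

100.04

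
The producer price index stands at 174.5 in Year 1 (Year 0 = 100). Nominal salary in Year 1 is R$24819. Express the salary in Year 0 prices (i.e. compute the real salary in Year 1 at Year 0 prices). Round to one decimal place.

14222.9

Real = Nominal ÷ (Index/100) = 24819 ÷ (174.5/100)
     = 24819 ÷ 1.745 = 14222.9226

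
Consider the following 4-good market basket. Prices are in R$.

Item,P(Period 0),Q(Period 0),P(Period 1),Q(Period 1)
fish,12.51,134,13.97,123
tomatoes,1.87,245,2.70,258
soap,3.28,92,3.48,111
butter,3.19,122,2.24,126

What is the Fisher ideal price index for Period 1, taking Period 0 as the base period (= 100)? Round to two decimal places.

Laspeyres component (base-period weights):
ΣP(Period 1)Q(Period 0) = 13.97×134 + 2.70×245 + 3.48×92 + 2.24×122 = 1871.98 + 661.5 + 320.16 + 273.28 = 3126.92
ΣP(Period 0)Q(Period 0) = 12.51×134 + 1.87×245 + 3.28×92 + 3.19×122 = 1676.34 + 458.15 + 301.76 + 389.18 = 2825.43
L = 3126.92 / 2825.43 × 100 = 110.6706
Paasche component (current-period weights):
ΣP(Period 1)Q(Period 1) = 13.97×123 + 2.70×258 + 3.48×111 + 2.24×126 = 1718.31 + 696.6 + 386.28 + 282.24 = 3083.43
ΣP(Period 0)Q(Period 1) = 12.51×123 + 1.87×258 + 3.28×111 + 3.19×126 = 1538.73 + 482.46 + 364.08 + 401.94 = 2787.21
P = 3083.43 / 2787.21 × 100 = 110.6278
Fisher = √(L × P) = √(110.6706 × 110.6278) = 110.6492

110.65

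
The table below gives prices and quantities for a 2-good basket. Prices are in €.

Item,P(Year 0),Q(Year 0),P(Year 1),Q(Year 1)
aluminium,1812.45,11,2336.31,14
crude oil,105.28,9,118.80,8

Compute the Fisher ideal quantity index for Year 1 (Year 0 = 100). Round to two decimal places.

125.64

Laspeyres component (base-period weights):
ΣP(Year 0)Q(Year 1) = 1812.45×14 + 105.28×8 = 25374.3 + 842.24 = 26216.54
ΣP(Year 0)Q(Year 0) = 1812.45×11 + 105.28×9 = 19936.95 + 947.52 = 20884.47
L = 26216.54 / 20884.47 × 100 = 125.5313
Paasche component (current-period weights):
ΣP(Year 1)Q(Year 1) = 2336.31×14 + 118.80×8 = 32708.34 + 950.4 = 33658.74
ΣP(Year 1)Q(Year 0) = 2336.31×11 + 118.80×9 = 25699.41 + 1069.2 = 26768.61
P = 33658.74 / 26768.61 × 100 = 125.7396
Fisher = √(L × P) = √(125.5313 × 125.7396) = 125.6354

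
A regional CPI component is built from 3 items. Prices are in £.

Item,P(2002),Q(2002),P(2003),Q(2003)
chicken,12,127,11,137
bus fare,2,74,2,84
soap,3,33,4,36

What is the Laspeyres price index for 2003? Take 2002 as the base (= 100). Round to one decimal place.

Laspeyres price index uses base-period quantities as weights.
ΣP(2003)·Q(2002) = 11×127 + 2×74 + 4×33 = 1397 + 148 + 132 = 1677
ΣP(2002)·Q(2002) = 12×127 + 2×74 + 3×33 = 1524 + 148 + 99 = 1771
Index = 1677 / 1771 × 100 = 94.6923

94.7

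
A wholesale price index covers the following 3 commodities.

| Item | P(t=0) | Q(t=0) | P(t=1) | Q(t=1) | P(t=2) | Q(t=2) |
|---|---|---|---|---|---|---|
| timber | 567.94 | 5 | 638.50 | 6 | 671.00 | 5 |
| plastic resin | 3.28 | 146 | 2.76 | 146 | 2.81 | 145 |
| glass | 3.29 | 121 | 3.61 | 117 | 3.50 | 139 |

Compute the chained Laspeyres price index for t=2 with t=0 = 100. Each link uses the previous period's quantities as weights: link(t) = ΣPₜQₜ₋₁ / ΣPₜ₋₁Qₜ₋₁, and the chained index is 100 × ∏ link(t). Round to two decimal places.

112.91

Link t=0→t=1:
ΣP(t=1)Q(t=0) = 638.50×5 + 2.76×146 + 3.61×121 = 3192.5 + 402.96 + 436.81 = 4032.27
ΣP(t=0)Q(t=0) = 567.94×5 + 3.28×146 + 3.29×121 = 2839.7 + 478.88 + 398.09 = 3716.67
link = 4032.27/3716.67 = 1.084915
Link t=1→t=2:
ΣP(t=2)Q(t=1) = 671.00×6 + 2.81×146 + 3.50×117 = 4026 + 410.26 + 409.5 = 4845.76
ΣP(t=1)Q(t=1) = 638.50×6 + 2.76×146 + 3.61×117 = 3831 + 402.96 + 422.37 = 4656.33
link = 4845.76/4656.33 = 1.040682
Chained index = 100 × 1.084915 × 1.040682 = 112.9051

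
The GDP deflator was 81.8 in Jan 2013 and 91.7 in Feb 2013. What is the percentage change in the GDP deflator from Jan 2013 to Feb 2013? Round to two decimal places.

12.10%

Change = (91.7 − 81.8) / 81.8 × 100
       = 9.9 / 81.8 × 100 = 12.1027%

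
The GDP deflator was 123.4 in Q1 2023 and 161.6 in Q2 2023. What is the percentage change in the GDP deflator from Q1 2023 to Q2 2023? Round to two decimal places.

30.96%

Change = (161.6 − 123.4) / 123.4 × 100
       = 38.2 / 123.4 × 100 = 30.9562%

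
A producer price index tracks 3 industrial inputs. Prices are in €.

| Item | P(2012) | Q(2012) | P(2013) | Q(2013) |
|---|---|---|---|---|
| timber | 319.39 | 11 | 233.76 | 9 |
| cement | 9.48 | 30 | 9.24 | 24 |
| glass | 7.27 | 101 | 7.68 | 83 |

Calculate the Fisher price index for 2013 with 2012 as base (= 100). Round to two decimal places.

Laspeyres component (base-period weights):
ΣP(2013)Q(2012) = 233.76×11 + 9.24×30 + 7.68×101 = 2571.36 + 277.2 + 775.68 = 3624.24
ΣP(2012)Q(2012) = 319.39×11 + 9.48×30 + 7.27×101 = 3513.29 + 284.4 + 734.27 = 4531.96
L = 3624.24 / 4531.96 × 100 = 79.9707
Paasche component (current-period weights):
ΣP(2013)Q(2013) = 233.76×9 + 9.24×24 + 7.68×83 = 2103.84 + 221.76 + 637.44 = 2963.04
ΣP(2012)Q(2013) = 319.39×9 + 9.48×24 + 7.27×83 = 2874.51 + 227.52 + 603.41 = 3705.44
P = 2963.04 / 3705.44 × 100 = 79.9646
Fisher = √(L × P) = √(79.9707 × 79.9646) = 79.9676

79.97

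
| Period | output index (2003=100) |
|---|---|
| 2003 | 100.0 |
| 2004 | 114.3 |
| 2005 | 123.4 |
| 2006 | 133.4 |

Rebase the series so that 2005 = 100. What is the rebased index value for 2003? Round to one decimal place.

81.0

Rebased(2003) = 100.0 / 123.4 × 100 = 81.0373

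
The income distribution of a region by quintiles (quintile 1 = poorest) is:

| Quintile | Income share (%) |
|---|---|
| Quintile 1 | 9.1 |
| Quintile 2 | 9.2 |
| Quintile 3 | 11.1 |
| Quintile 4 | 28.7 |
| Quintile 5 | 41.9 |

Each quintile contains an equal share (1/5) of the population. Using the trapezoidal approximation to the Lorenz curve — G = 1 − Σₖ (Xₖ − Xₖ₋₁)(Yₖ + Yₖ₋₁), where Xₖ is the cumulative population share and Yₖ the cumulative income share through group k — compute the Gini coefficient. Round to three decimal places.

Cumulative income shares Yₖ: 0.0910, 0.1830, 0.2940, 0.5810, 1.0000
Σ (Xₖ−Xₖ₋₁)(Yₖ+Yₖ₋₁) = (1/5)(0.0910+0.0000) + (1/5)(0.1830+0.0910) + (1/5)(0.2940+0.1830) + (1/5)(0.5810+0.2940) + (1/5)(1.0000+0.5810)
  = 0.0182 + 0.0548 + 0.0954 + 0.1750 + 0.3162 = 0.6596
G = 1 − 0.6596 = 0.3404

0.340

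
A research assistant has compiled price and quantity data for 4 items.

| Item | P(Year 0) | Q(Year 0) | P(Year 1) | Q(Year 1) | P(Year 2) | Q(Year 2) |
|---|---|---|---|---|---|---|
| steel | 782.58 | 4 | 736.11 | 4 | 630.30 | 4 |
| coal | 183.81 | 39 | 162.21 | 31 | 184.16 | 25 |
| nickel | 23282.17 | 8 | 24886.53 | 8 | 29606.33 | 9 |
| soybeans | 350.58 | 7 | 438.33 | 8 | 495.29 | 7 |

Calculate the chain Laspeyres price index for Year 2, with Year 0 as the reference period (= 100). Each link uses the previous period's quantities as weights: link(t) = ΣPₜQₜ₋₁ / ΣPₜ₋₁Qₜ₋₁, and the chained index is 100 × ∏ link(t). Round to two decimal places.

125.65

Link Year 0→Year 1:
ΣP(Year 1)Q(Year 0) = 736.11×4 + 162.21×39 + 24886.53×8 + 438.33×7 = 2944.44 + 6326.19 + 199092.24 + 3068.31 = 211431.18
ΣP(Year 0)Q(Year 0) = 782.58×4 + 183.81×39 + 23282.17×8 + 350.58×7 = 3130.32 + 7168.59 + 186257.36 + 2454.06 = 199010.33
link = 211431.18/199010.33 = 1.062413
Link Year 1→Year 2:
ΣP(Year 2)Q(Year 1) = 630.30×4 + 184.16×31 + 29606.33×8 + 495.29×8 = 2521.2 + 5708.96 + 236850.64 + 3962.32 = 249043.12
ΣP(Year 1)Q(Year 1) = 736.11×4 + 162.21×31 + 24886.53×8 + 438.33×8 = 2944.44 + 5028.51 + 199092.24 + 3506.64 = 210571.83
link = 249043.12/210571.83 = 1.182699
Chained index = 100 × 1.062413 × 1.182699 = 125.6515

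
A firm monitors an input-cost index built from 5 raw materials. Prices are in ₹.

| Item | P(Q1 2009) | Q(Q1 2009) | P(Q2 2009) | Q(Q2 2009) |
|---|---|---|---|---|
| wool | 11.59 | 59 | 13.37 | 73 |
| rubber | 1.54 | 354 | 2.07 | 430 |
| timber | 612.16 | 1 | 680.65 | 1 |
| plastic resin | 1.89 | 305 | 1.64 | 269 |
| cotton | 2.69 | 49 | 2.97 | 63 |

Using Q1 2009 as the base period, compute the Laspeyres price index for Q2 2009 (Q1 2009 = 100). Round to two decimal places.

111.71

Laspeyres price index uses base-period quantities as weights.
ΣP(Q2 2009)·Q(Q1 2009) = 13.37×59 + 2.07×354 + 680.65×1 + 1.64×305 + 2.97×49 = 788.83 + 732.78 + 680.65 + 500.2 + 145.53 = 2847.99
ΣP(Q1 2009)·Q(Q1 2009) = 11.59×59 + 1.54×354 + 612.16×1 + 1.89×305 + 2.69×49 = 683.81 + 545.16 + 612.16 + 576.45 + 131.81 = 2549.39
Index = 2847.99 / 2549.39 × 100 = 111.7126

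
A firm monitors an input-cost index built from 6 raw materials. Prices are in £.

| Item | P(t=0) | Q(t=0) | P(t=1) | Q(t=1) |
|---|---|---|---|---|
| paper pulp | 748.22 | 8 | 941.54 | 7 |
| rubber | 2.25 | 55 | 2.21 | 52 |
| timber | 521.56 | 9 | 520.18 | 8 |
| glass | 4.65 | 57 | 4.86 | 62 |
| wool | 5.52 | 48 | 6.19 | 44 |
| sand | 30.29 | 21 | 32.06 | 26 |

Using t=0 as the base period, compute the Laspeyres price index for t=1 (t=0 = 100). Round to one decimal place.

113.5

Laspeyres price index uses base-period quantities as weights.
ΣP(t=1)·Q(t=0) = 941.54×8 + 2.21×55 + 520.18×9 + 4.86×57 + 6.19×48 + 32.06×21 = 7532.32 + 121.55 + 4681.62 + 277.02 + 297.12 + 673.26 = 13582.89
ΣP(t=0)·Q(t=0) = 748.22×8 + 2.25×55 + 521.56×9 + 4.65×57 + 5.52×48 + 30.29×21 = 5985.76 + 123.75 + 4694.04 + 265.05 + 264.96 + 636.09 = 11969.65
Index = 13582.89 / 11969.65 × 100 = 113.4778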